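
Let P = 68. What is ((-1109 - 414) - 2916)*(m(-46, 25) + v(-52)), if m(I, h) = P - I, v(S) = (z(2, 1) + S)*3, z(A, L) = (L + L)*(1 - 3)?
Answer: 239706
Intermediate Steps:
z(A, L) = -4*L (z(A, L) = (2*L)*(-2) = -4*L)
v(S) = -12 + 3*S (v(S) = (-4*1 + S)*3 = (-4 + S)*3 = -12 + 3*S)
m(I, h) = 68 - I
((-1109 - 414) - 2916)*(m(-46, 25) + v(-52)) = ((-1109 - 414) - 2916)*((68 - 1*(-46)) + (-12 + 3*(-52))) = (-1523 - 2916)*((68 + 46) + (-12 - 156)) = -4439*(114 - 168) = -4439*(-54) = 239706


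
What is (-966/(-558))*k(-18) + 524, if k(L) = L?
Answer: 15278/31 ≈ 492.84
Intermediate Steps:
(-966/(-558))*k(-18) + 524 = -966/(-558)*(-18) + 524 = -966*(-1/558)*(-18) + 524 = (161/93)*(-18) + 524 = -966/31 + 524 = 15278/31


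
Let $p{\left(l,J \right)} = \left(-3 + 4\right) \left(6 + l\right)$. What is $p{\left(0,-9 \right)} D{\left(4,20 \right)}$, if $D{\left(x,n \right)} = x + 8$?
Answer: $72$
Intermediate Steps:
$D{\left(x,n \right)} = 8 + x$
$p{\left(l,J \right)} = 6 + l$ ($p{\left(l,J \right)} = 1 \left(6 + l\right) = 6 + l$)
$p{\left(0,-9 \right)} D{\left(4,20 \right)} = \left(6 + 0\right) \left(8 + 4\right) = 6 \cdot 12 = 72$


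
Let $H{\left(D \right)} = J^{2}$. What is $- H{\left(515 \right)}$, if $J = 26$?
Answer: $-676$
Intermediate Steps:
$H{\left(D \right)} = 676$ ($H{\left(D \right)} = 26^{2} = 676$)
$- H{\left(515 \right)} = \left(-1\right) 676 = -676$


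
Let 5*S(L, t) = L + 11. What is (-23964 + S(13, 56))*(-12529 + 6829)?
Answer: 136567440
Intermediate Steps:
S(L, t) = 11/5 + L/5 (S(L, t) = (L + 11)/5 = (11 + L)/5 = 11/5 + L/5)
(-23964 + S(13, 56))*(-12529 + 6829) = (-23964 + (11/5 + (⅕)*13))*(-12529 + 6829) = (-23964 + (11/5 + 13/5))*(-5700) = (-23964 + 24/5)*(-5700) = -119796/5*(-5700) = 136567440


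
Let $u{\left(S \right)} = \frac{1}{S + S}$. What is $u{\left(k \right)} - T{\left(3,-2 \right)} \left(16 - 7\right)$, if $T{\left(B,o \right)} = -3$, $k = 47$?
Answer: $\frac{2539}{94} \approx 27.011$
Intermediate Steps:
$u{\left(S \right)} = \frac{1}{2 S}$
$u{\left(k \right)} - T{\left(3,-2 \right)} \left(16 - 7\right) = \frac{1}{2 \cdot 47} - - 3 \left(16 - 7\right) = \frac{1}{2} \cdot \frac{1}{47} - \left(-3\right) 9 = \frac{1}{94} - -27 = \frac{1}{94} + 27 = \frac{2539}{94}$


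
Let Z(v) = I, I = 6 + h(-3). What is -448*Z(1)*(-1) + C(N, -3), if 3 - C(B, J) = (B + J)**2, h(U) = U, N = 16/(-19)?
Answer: 480938/361 ≈ 1332.2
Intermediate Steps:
N = -16/19 (N = 16*(-1/19) = -16/19 ≈ -0.84210)
C(B, J) = 3 - (B + J)**2
I = 3 (I = 6 - 3 = 3)
Z(v) = 3
-448*Z(1)*(-1) + C(N, -3) = -1344*(-1) + (3 - (-16/19 - 3)**2) = -448*(-3) + (3 - (-73/19)**2) = 1344 + (3 - 1*5329/361) = 1344 + (3 - 5329/361) = 1344 - 4246/361 = 480938/361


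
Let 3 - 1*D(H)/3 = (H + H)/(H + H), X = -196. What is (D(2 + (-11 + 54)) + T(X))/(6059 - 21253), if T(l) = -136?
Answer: 65/7597 ≈ 0.0085560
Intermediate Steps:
D(H) = 6 (D(H) = 9 - 3*(H + H)/(H + H) = 9 - 3*2*H/(2*H) = 9 - 3*2*H*1/(2*H) = 9 - 3*1 = 9 - 3 = 6)
(D(2 + (-11 + 54)) + T(X))/(6059 - 21253) = (6 - 136)/(6059 - 21253) = -130/(-15194) = -130*(-1/15194) = 65/7597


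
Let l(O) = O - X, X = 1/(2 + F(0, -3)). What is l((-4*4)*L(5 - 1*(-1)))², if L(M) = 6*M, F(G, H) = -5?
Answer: 2982529/9 ≈ 3.3139e+5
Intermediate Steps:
X = -⅓ (X = 1/(2 - 5) = 1/(-3) = -⅓ ≈ -0.33333)
l(O) = ⅓ + O (l(O) = O - 1*(-⅓) = O + ⅓ = ⅓ + O)
l((-4*4)*L(5 - 1*(-1)))² = (⅓ + (-4*4)*(6*(5 - 1*(-1))))² = (⅓ - 96*(5 + 1))² = (⅓ - 96*6)² = (⅓ - 16*36)² = (⅓ - 576)² = (-1727/3)² = 2982529/9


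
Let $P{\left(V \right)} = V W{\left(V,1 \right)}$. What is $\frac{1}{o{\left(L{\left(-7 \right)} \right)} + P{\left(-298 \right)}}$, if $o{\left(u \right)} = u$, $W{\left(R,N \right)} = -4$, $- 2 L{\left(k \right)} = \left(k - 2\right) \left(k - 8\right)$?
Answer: $\frac{2}{2249} \approx 0.00088928$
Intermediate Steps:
$L{\left(k \right)} = - \frac{\left(-8 + k\right) \left(-2 + k\right)}{2}$ ($L{\left(k \right)} = - \frac{\left(k - 2\right) \left(k - 8\right)}{2} = - \frac{\left(-2 + k\right) \left(-8 + k\right)}{2} = - \frac{\left(-8 + k\right) \left(-2 + k\right)}{2}$)
$P{\left(V \right)} = - 4 V$ ($P{\left(V \right)} = V \left(-4\right) = - 4 V$)
$\frac{1}{o{\left(L{\left(-7 \right)} \right)} + P{\left(-298 \right)}} = \frac{1}{\left(-8 + 5 \left(-7\right) - \frac{\left(-7\right)^{2}}{2}\right) - -1192} = \frac{1}{\left(-8 - 35 - \frac{49}{2}\right) + 1192} = \frac{1}{- \frac{135}{2} + 1192} = \frac{1}{\frac{2249}{2}} = \frac{2}{2249}$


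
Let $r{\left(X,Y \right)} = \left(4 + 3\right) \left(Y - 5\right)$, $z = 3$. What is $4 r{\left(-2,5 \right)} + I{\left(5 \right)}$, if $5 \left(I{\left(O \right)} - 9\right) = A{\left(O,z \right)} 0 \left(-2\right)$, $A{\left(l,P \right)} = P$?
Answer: $9$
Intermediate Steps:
$r{\left(X,Y \right)} = -35 + 7 Y$ ($r{\left(X,Y \right)} = 7 \left(-5 + Y\right) = -35 + 7 Y$)
$I{\left(O \right)} = 9$ ($I{\left(O \right)} = 9 + \frac{3 \cdot 0 \left(-2\right)}{5} = 9 + \frac{0 \left(-2\right)}{5} = 9 + \frac{1}{5} \cdot 0 = 9 + 0 = 9$)
$4 r{\left(-2,5 \right)} + I{\left(5 \right)} = 4 \left(-35 + 7 \cdot 5\right) + 9 = 4 \left(-35 + 35\right) + 9 = 4 \cdot 0 + 9 = 0 + 9 = 9$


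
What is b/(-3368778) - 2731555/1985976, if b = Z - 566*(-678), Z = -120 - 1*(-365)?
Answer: -1660767211993/1115052042888 ≈ -1.4894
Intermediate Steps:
Z = 245 (Z = -120 + 365 = 245)
b = 383993 (b = 245 - 566*(-678) = 245 + 383748 = 383993)
b/(-3368778) - 2731555/1985976 = 383993/(-3368778) - 2731555/1985976 = 383993*(-1/3368778) - 2731555*1/1985976 = -383993/3368778 - 2731555/1985976 = -1660767211993/1115052042888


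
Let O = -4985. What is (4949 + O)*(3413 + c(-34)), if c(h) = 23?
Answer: -123696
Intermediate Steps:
(4949 + O)*(3413 + c(-34)) = (4949 - 4985)*(3413 + 23) = -36*3436 = -123696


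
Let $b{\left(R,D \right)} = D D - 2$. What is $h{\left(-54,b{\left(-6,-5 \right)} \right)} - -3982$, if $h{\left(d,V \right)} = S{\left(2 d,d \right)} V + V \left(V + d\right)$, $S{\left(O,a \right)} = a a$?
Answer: $70337$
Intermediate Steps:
$S{\left(O,a \right)} = a^{2}$
$b{\left(R,D \right)} = -2 + D^{2}$ ($b{\left(R,D \right)} = D^{2} - 2 = -2 + D^{2}$)
$h{\left(d,V \right)} = V d^{2} + V \left(V + d\right)$ ($h{\left(d,V \right)} = d^{2} V + V \left(V + d\right) = V d^{2} + V \left(V + d\right)$)
$h{\left(-54,b{\left(-6,-5 \right)} \right)} - -3982 = \left(-2 + \left(-5\right)^{2}\right) \left(\left(-2 + \left(-5\right)^{2}\right) - 54 + \left(-54\right)^{2}\right) - -3982 = \left(-2 + 25\right) \left(\left(-2 + 25\right) - 54 + 2916\right) + 3982 = 23 \left(23 - 54 + 2916\right) + 3982 = 23 \cdot 2885 + 3982 = 66355 + 3982 = 70337$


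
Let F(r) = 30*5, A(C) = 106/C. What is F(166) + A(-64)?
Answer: 4747/32 ≈ 148.34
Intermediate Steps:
F(r) = 150
F(166) + A(-64) = 150 + 106/(-64) = 150 + 106*(-1/64) = 150 - 53/32 = 4747/32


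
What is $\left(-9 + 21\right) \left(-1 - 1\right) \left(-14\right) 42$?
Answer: $14112$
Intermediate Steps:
$\left(-9 + 21\right) \left(-1 - 1\right) \left(-14\right) 42 = 12 \left(-2\right) \left(-14\right) 42 = \left(-24\right) \left(-14\right) 42 = 336 \cdot 42 = 14112$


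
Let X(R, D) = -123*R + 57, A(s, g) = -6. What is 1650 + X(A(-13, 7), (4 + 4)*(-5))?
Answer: 2445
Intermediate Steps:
X(R, D) = 57 - 123*R
1650 + X(A(-13, 7), (4 + 4)*(-5)) = 1650 + (57 - 123*(-6)) = 1650 + (57 + 738) = 1650 + 795 = 2445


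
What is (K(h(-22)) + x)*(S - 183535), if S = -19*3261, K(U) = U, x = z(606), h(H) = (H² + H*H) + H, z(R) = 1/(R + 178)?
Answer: -91037153755/392 ≈ -2.3224e+8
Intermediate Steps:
z(R) = 1/(178 + R)
h(H) = H + 2*H² (h(H) = (H² + H²) + H = 2*H² + H = H + 2*H²)
x = 1/784 (x = 1/(178 + 606) = 1/784 ≈ 0.0012755)
S = -61959
(K(h(-22)) + x)*(S - 183535) = (-22*(1 + 2*(-22)) + 1/784)*(-61959 - 183535) = (-22*(1 - 44) + 1/784)*(-245494) = (-22*(-43) + 1/784)*(-245494) = (946 + 1/784)*(-245494) = (741665/784)*(-245494) = -91037153755/392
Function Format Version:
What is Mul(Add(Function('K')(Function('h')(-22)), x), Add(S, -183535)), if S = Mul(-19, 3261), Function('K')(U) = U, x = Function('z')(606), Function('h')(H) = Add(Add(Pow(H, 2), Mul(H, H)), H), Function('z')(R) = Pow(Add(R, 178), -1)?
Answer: Rational(-91037153755, 392) ≈ -2.3224e+8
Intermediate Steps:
Function('z')(R) = Pow(Add(178, R), -1)
Function('h')(H) = Add(H, Mul(2, Pow(H, 2))) (Function('h')(H) = Add(Add(Pow(H, 2), Pow(H, 2)), H) = Add(Mul(2, Pow(H, 2)), H) = Add(H, Mul(2, Pow(H, 2))))
x = Rational(1, 784) (x = Pow(Add(178, 606), -1) = Pow(784, -1) = Rational(1, 784) ≈ 0.0012755)
S = -61959
Mul(Add(Function('K')(Function('h')(-22)), x), Add(S, -183535)) = Mul(Add(Mul(-22, Add(1, Mul(2, -22))), Rational(1, 784)), Add(-61959, -183535)) = Mul(Add(Mul(-22, Add(1, -44)), Rational(1, 784)), -245494) = Mul(Add(Mul(-22, -43), Rational(1, 784)), -245494) = Mul(Add(946, Rational(1, 784)), -245494) = Mul(Rational(741665, 784), -245494) = Rational(-91037153755, 392)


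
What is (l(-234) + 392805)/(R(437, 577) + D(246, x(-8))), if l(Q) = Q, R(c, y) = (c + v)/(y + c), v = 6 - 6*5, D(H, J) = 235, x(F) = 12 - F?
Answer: 398066994/238703 ≈ 1667.6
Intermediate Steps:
v = -24 (v = 6 - 30 = -24)
R(c, y) = (-24 + c)/(c + y) (R(c, y) = (c - 24)/(y + c) = (-24 + c)/(c + y))
(l(-234) + 392805)/(R(437, 577) + D(246, x(-8))) = (-234 + 392805)/((-24 + 437)/(437 + 577) + 235) = 392571/(413/1014 + 235) = 392571/(238703/1014) = 392571*(1014/238703) = 398066994/238703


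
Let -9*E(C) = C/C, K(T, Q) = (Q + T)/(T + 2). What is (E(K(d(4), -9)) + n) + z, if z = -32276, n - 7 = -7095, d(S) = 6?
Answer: -354277/9 ≈ -39364.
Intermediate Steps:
n = -7088 (n = 7 - 7095 = -7088)
K(T, Q) = (Q + T)/(2 + T)
E(C) = -⅑ (E(C) = -C/(9*C) = -⅑*1 = -⅑)
(E(K(d(4), -9)) + n) + z = (-⅑ - 7088) - 32276 = -63793/9 - 32276 = -354277/9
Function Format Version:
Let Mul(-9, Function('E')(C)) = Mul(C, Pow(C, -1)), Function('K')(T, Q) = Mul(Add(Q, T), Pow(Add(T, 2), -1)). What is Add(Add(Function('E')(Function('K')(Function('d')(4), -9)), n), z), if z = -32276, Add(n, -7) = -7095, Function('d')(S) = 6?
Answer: Rational(-354277, 9) ≈ -39364.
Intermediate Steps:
n = -7088 (n = Add(7, -7095) = -7088)
Function('K')(T, Q) = Mul(Pow(Add(2, T), -1), Add(Q, T)) (Function('K')(T, Q) = Mul(Add(Q, T), Pow(Add(2, T), -1)) = Mul(Pow(Add(2, T), -1), Add(Q, T)))
Function('E')(C) = Rational(-1, 9) (Function('E')(C) = Mul(Rational(-1, 9), Mul(C, Pow(C, -1))) = Mul(Rational(-1, 9), 1) = Rational(-1, 9))
Add(Add(Function('E')(Function('K')(Function('d')(4), -9)), n), z) = Add(Add(Rational(-1, 9), -7088), -32276) = Add(Rational(-63793, 9), -32276) = Rational(-354277, 9)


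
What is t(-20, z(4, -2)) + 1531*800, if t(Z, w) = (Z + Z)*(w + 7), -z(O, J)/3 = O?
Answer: 1225000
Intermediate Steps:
z(O, J) = -3*O
t(Z, w) = 2*Z*(7 + w) (t(Z, w) = (2*Z)*(7 + w) = 2*Z*(7 + w))
t(-20, z(4, -2)) + 1531*800 = 2*(-20)*(7 - 3*4) + 1531*800 = 2*(-20)*(7 - 12) + 1224800 = 2*(-20)*(-5) + 1224800 = 200 + 1224800 = 1225000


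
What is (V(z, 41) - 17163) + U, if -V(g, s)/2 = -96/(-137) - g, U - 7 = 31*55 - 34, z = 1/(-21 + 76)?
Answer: -116689761/7535 ≈ -15486.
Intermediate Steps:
z = 1/55 ≈ 0.018182
U = 1678 (U = 7 + (31*55 - 34) = 7 + (1705 - 34) = 7 + 1671 = 1678)
V(g, s) = -192/137 + 2*g (V(g, s) = -2*(-96/(-137) - g) = -2*(-96*(-1/137) - g) = -2*(96/137 - g) = -192/137 + 2*g)
(V(z, 41) - 17163) + U = ((-192/137 + 2*(1/55)) - 17163) + 1678 = ((-192/137 + 2/55) - 17163) + 1678 = (-10286/7535 - 17163) + 1678 = -129333491/7535 + 1678 = -116689761/7535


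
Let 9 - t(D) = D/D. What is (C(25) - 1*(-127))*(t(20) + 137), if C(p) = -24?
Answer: 14935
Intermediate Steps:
t(D) = 8 (t(D) = 9 - D/D = 9 - 1*1 = 9 - 1 = 8)
(C(25) - 1*(-127))*(t(20) + 137) = (-24 - 1*(-127))*(8 + 137) = (-24 + 127)*145 = 103*145 = 14935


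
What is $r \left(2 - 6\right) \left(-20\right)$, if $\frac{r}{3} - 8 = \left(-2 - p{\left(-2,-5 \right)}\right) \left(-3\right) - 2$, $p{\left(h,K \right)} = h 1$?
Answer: $1440$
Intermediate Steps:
$p{\left(h,K \right)} = h$
$r = 18$ ($r = 24 + 3 \left(\left(-2 - -2\right) \left(-3\right) - 2\right) = 24 + 3 \left(\left(-2 + 2\right) \left(-3\right) - 2\right) = 24 + 3 \left(0 \left(-3\right) - 2\right) = 24 + 3 \left(0 - 2\right) = 24 + 3 \left(-2\right) = 24 - 6 = 18$)
$r \left(2 - 6\right) \left(-20\right) = 18 \left(2 - 6\right) \left(-20\right) = 18 \left(-4\right) \left(-20\right) = \left(-72\right) \left(-20\right) = 1440$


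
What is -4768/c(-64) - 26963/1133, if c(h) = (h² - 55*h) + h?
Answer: -6532085/267388 ≈ -24.429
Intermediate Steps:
c(h) = h² - 54*h
-4768/c(-64) - 26963/1133 = -4768*(-1/(64*(-54 - 64))) - 26963/1133 = -4768/((-64*(-118))) - 26963*1/1133 = -4768/7552 - 26963/1133 = -4768*1/7552 - 26963/1133 = -149/236 - 26963/1133 = -6532085/267388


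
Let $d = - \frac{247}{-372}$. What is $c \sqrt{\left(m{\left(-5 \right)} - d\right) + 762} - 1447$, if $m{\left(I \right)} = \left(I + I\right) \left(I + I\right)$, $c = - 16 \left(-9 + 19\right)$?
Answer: $-1447 - \frac{80 \sqrt{29798781}}{93} \approx -6142.8$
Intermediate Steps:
$c = -160$ ($c = \left(-16\right) 10 = -160$)
$m{\left(I \right)} = 4 I^{2}$ ($m{\left(I \right)} = 2 I 2 I = 4 I^{2}$)
$d = \frac{247}{372}$ ($d = \left(-247\right) \left(- \frac{1}{372}\right) = \frac{247}{372} \approx 0.66398$)
$c \sqrt{\left(m{\left(-5 \right)} - d\right) + 762} - 1447 = - 160 \sqrt{\left(4 \left(-5\right)^{2} - \frac{247}{372}\right) + 762} - 1447 = - 160 \sqrt{\left(4 \cdot 25 - \frac{247}{372}\right) + 762} - 1447 = - 160 \sqrt{\left(100 - \frac{247}{372}\right) + 762} - 1447 = - 160 \sqrt{\frac{36953}{372} + 762} - 1447 = - 160 \sqrt{\frac{320417}{372}} - 1447 = - 160 \frac{\sqrt{29798781}}{186} - 1447 = - \frac{80 \sqrt{29798781}}{93} - 1447 = -1447 - \frac{80 \sqrt{29798781}}{93}$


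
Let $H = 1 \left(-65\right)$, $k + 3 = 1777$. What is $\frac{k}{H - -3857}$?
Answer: $\frac{887}{1896} \approx 0.46783$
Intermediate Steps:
$k = 1774$ ($k = -3 + 1777 = 1774$)
$H = -65$
$\frac{k}{H - -3857} = \frac{1774}{-65 - -3857} = \frac{1774}{-65 + 3857} = \frac{1774}{3792} = 1774 \cdot \frac{1}{3792} = \frac{887}{1896}$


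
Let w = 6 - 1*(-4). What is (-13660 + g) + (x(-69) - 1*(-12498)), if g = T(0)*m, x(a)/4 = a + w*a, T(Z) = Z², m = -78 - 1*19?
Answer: -4198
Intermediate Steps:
m = -97 (m = -78 - 19 = -97)
w = 10 (w = 6 + 4 = 10)
x(a) = 44*a (x(a) = 4*(a + 10*a) = 4*(11*a) = 44*a)
g = 0 (g = 0²*(-97) = 0*(-97) = 0)
(-13660 + g) + (x(-69) - 1*(-12498)) = (-13660 + 0) + (44*(-69) - 1*(-12498)) = -13660 + (-3036 + 12498) = -13660 + 9462 = -4198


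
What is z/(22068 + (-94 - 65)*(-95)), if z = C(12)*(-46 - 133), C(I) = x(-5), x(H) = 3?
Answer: -179/12391 ≈ -0.014446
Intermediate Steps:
C(I) = 3
z = -537 (z = 3*(-46 - 133) = 3*(-179) = -537)
z/(22068 + (-94 - 65)*(-95)) = -537/(22068 + (-94 - 65)*(-95)) = -537/(22068 - 159*(-95)) = -537/(22068 + 15105) = -537/37173 = -537*1/37173 = -179/12391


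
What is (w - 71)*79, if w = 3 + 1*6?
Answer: -4898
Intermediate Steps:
w = 9 (w = 3 + 6 = 9)
(w - 71)*79 = (9 - 71)*79 = -62*79 = -4898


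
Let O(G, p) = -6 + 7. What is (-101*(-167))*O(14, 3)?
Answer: 16867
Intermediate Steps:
O(G, p) = 1
(-101*(-167))*O(14, 3) = -101*(-167)*1 = 16867*1 = 16867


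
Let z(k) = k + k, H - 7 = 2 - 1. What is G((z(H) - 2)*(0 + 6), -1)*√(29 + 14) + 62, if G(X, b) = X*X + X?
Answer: 62 + 7140*√43 ≈ 46882.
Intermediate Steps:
H = 8 (H = 7 + (2 - 1) = 7 + 1 = 8)
z(k) = 2*k
G(X, b) = X + X² (G(X, b) = X² + X = X + X²)
G((z(H) - 2)*(0 + 6), -1)*√(29 + 14) + 62 = (((2*8 - 2)*(0 + 6))*(1 + (2*8 - 2)*(0 + 6)))*√(29 + 14) + 62 = (((16 - 2)*6)*(1 + (16 - 2)*6))*√43 + 62 = ((14*6)*(1 + 14*6))*√43 + 62 = (84*(1 + 84))*√43 + 62 = (84*85)*√43 + 62 = 7140*√43 + 62 = 62 + 7140*√43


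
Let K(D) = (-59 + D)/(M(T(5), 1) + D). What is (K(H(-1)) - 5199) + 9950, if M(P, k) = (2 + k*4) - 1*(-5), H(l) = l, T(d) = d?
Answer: 4745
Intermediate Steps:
M(P, k) = 7 + 4*k (M(P, k) = (2 + 4*k) + 5 = 7 + 4*k)
K(D) = (-59 + D)/(11 + D) (K(D) = (-59 + D)/((7 + 4*1) + D) = (-59 + D)/((7 + 4) + D) = (-59 + D)/(11 + D))
(K(H(-1)) - 5199) + 9950 = ((-59 - 1)/(11 - 1) - 5199) + 9950 = (-60/10 - 5199) + 9950 = ((1/10)*(-60) - 5199) + 9950 = (-6 - 5199) + 9950 = -5205 + 9950 = 4745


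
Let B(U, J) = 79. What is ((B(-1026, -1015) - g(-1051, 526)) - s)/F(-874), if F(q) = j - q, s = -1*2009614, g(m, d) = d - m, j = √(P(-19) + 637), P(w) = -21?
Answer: 146257782/63605 - 334686*√154/63605 ≈ 2234.2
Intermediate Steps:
j = 2*√154 (j = √(-21 + 637) = √616 = 2*√154 ≈ 24.819)
s = -2009614
F(q) = -q + 2*√154 (F(q) = 2*√154 - q = -q + 2*√154)
((B(-1026, -1015) - g(-1051, 526)) - s)/F(-874) = ((79 - (526 - 1*(-1051))) - 1*(-2009614))/(-1*(-874) + 2*√154) = ((79 - (526 + 1051)) + 2009614)/(874 + 2*√154) = ((79 - 1*1577) + 2009614)/(874 + 2*√154) = ((79 - 1577) + 2009614)/(874 + 2*√154) = (-1498 + 2009614)/(874 + 2*√154) = 2008116/(874 + 2*√154)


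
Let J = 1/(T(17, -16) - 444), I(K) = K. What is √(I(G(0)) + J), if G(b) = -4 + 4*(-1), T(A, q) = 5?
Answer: I*√1542207/439 ≈ 2.8288*I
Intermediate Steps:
G(b) = -8 (G(b) = -4 - 4 = -8)
J = -1/439 (J = 1/(5 - 444) = 1/(-439) = -1/439 ≈ -0.0022779)
√(I(G(0)) + J) = √(-8 - 1/439) = √(-3513/439) = I*√1542207/439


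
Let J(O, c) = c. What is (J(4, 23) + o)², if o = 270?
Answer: 85849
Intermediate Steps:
(J(4, 23) + o)² = (23 + 270)² = 293² = 85849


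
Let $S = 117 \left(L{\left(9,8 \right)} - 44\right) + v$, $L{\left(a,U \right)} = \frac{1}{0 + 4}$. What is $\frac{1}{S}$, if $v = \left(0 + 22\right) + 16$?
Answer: $- \frac{4}{20323} \approx -0.00019682$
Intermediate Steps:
$L{\left(a,U \right)} = \frac{1}{4}$
$v = 38$ ($v = 22 + 16 = 38$)
$S = - \frac{20323}{4}$ ($S = 117 \left(\frac{1}{4} - 44\right) + 38 = 117 \left(- \frac{175}{4}\right) + 38 = - \frac{20475}{4} + 38 = - \frac{20323}{4} \approx -5080.8$)
$\frac{1}{S} = \frac{1}{- \frac{20323}{4}} = - \frac{4}{20323}$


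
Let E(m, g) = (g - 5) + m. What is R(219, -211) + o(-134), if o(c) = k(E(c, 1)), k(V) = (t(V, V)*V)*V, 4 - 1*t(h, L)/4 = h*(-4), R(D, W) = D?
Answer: -41744229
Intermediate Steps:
t(h, L) = 16 + 16*h (t(h, L) = 16 - 4*h*(-4) = 16 - (-16)*h = 16 + 16*h)
E(m, g) = -5 + g + m (E(m, g) = (-5 + g) + m = -5 + g + m)
k(V) = V²*(16 + 16*V) (k(V) = ((16 + 16*V)*V)*V = (V*(16 + 16*V))*V = V²*(16 + 16*V))
o(c) = 16*(-4 + c)²*(-3 + c) (o(c) = 16*(-5 + 1 + c)²*(1 + (-5 + 1 + c)) = 16*(-4 + c)²*(1 + (-4 + c)) = 16*(-4 + c)²*(-3 + c))
R(219, -211) + o(-134) = 219 + 16*(-4 - 134)²*(-3 - 134) = 219 + 16*(-138)²*(-137) = 219 + 16*19044*(-137) = 219 - 41744448 = -41744229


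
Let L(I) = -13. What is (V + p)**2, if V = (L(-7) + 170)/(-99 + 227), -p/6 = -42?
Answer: 1050602569/16384 ≈ 64124.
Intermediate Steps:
p = 252 (p = -6*(-42) = 252)
V = 157/128 (V = (-13 + 170)/(-99 + 227) = 157/128 ≈ 1.2266)
(V + p)**2 = (157/128 + 252)**2 = (32413/128)**2 = 1050602569/16384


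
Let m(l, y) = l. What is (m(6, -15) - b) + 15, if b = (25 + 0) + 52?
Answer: -56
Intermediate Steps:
b = 77 (b = 25 + 52 = 77)
(m(6, -15) - b) + 15 = (6 - 1*77) + 15 = (6 - 77) + 15 = -71 + 15 = -56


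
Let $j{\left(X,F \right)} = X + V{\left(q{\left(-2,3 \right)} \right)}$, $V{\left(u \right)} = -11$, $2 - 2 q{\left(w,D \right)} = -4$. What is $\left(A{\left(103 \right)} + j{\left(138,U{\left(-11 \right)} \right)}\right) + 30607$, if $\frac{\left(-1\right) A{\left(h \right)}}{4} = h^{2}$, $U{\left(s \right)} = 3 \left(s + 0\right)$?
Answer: $-11702$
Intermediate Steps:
$q{\left(w,D \right)} = 3$ ($q{\left(w,D \right)} = 1 - -2 = 1 + 2 = 3$)
$U{\left(s \right)} = 3 s$
$A{\left(h \right)} = - 4 h^{2}$
$j{\left(X,F \right)} = -11 + X$ ($j{\left(X,F \right)} = X - 11 = -11 + X$)
$\left(A{\left(103 \right)} + j{\left(138,U{\left(-11 \right)} \right)}\right) + 30607 = \left(- 4 \cdot 103^{2} + \left(-11 + 138\right)\right) + 30607 = \left(\left(-4\right) 10609 + 127\right) + 30607 = \left(-42436 + 127\right) + 30607 = -42309 + 30607 = -11702$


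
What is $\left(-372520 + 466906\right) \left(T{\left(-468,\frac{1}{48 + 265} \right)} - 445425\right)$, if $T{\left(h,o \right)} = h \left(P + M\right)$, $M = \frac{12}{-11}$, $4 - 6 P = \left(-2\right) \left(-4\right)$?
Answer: $- \frac{461606720022}{11} \approx -4.1964 \cdot 10^{10}$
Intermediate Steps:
$P = - \frac{2}{3}$ ($P = \frac{2}{3} - \frac{\left(-2\right) \left(-4\right)}{6} = \frac{2}{3} - \frac{4}{3} = - \frac{2}{3} \approx -0.66667$)
$M = - \frac{12}{11}$ ($M = 12 \left(- \frac{1}{11}\right) = - \frac{12}{11} \approx -1.0909$)
$T{\left(h,o \right)} = - \frac{58 h}{33}$ ($T{\left(h,o \right)} = h \left(- \frac{2}{3} - \frac{12}{11}\right) = h \left(- \frac{58}{33}\right) = - \frac{58 h}{33}$)
$\left(-372520 + 466906\right) \left(T{\left(-468,\frac{1}{48 + 265} \right)} - 445425\right) = \left(-372520 + 466906\right) \left(\left(- \frac{58}{33}\right) \left(-468\right) - 445425\right) = 94386 \left(\frac{9048}{11} - 445425\right) = 94386 \left(- \frac{4890627}{11}\right) = - \frac{461606720022}{11}$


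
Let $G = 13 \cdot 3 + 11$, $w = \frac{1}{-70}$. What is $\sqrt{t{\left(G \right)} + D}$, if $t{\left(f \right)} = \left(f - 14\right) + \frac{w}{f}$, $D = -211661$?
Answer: $\frac{i \sqrt{25924062535}}{350} \approx 460.03 i$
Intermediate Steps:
$w = - \frac{1}{70} \approx -0.014286$
$G = 50$ ($G = 39 + 11 = 50$)
$t{\left(f \right)} = -14 + f - \frac{1}{70 f}$ ($t{\left(f \right)} = \left(f - 14\right) - \frac{1}{70 f} = \left(-14 + f\right) - \frac{1}{70 f} = -14 + f - \frac{1}{70 f}$)
$\sqrt{t{\left(G \right)} + D} = \sqrt{\left(-14 + 50 - \frac{1}{70 \cdot 50}\right) - 211661} = \sqrt{\left(-14 + 50 - \frac{1}{3500}\right) - 211661} = \sqrt{\frac{125999}{3500} - 211661} = \sqrt{- \frac{740687501}{3500}} = \frac{i \sqrt{25924062535}}{350}$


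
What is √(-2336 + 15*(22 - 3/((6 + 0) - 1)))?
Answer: I*√2015 ≈ 44.889*I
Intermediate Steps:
√(-2336 + 15*(22 - 3/((6 + 0) - 1))) = √(-2336 + 15*(22 - 3/(6 - 1))) = √(-2336 + 15*(22 - 3/5)) = √(-2336 + 15*(22 - 3*⅕)) = √(-2336 + 15*(22 - ⅗)) = √(-2336 + 15*(107/5)) = √(-2336 + 321) = √(-2015) = I*√2015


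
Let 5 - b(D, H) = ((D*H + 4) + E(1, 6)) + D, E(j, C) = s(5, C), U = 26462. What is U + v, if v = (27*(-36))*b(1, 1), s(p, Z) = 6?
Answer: 33266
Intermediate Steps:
E(j, C) = 6
b(D, H) = -5 - D - D*H (b(D, H) = 5 - (((D*H + 4) + 6) + D) = 5 - (((4 + D*H) + 6) + D) = 5 - ((10 + D*H) + D) = 5 - (10 + D + D*H) = 5 + (-10 - D - D*H) = -5 - D - D*H)
v = 6804 (v = (27*(-36))*(-5 - 1*1 - 1*1*1) = -972*(-5 - 1 - 1) = -972*(-7) = 6804)
U + v = 26462 + 6804 = 33266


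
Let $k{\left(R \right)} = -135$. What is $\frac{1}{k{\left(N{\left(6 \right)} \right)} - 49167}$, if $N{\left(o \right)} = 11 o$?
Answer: $- \frac{1}{49302} \approx -2.0283 \cdot 10^{-5}$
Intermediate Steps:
$\frac{1}{k{\left(N{\left(6 \right)} \right)} - 49167} = \frac{1}{-135 - 49167} = \frac{1}{-49302} = - \frac{1}{49302}$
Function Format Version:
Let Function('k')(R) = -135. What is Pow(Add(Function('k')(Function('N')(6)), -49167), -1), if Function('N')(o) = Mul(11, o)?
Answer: Rational(-1, 49302) ≈ -2.0283e-5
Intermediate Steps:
Pow(Add(Function('k')(Function('N')(6)), -49167), -1) = Pow(Add(-135, -49167), -1) = Pow(-49302, -1) = Rational(-1, 49302)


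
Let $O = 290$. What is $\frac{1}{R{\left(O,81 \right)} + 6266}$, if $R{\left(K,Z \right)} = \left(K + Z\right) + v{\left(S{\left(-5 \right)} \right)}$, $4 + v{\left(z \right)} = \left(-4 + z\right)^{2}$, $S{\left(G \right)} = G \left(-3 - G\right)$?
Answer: $\frac{1}{6829} \approx 0.00014643$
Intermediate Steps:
$v{\left(z \right)} = -4 + \left(-4 + z\right)^{2}$
$R{\left(K,Z \right)} = 192 + K + Z$ ($R{\left(K,Z \right)} = \left(K + Z\right) - \left(4 - \left(-4 - - 5 \left(3 - 5\right)\right)^{2}\right) = \left(K + Z\right) - \left(4 - \left(-4 - \left(-5\right) \left(-2\right)\right)^{2}\right) = \left(K + Z\right) - \left(4 - \left(-4 - 10\right)^{2}\right) = \left(K + Z\right) - \left(4 - \left(-14\right)^{2}\right) = \left(K + Z\right) + \left(-4 + 196\right) = \left(K + Z\right) + 192 = 192 + K + Z$)
$\frac{1}{R{\left(O,81 \right)} + 6266} = \frac{1}{\left(192 + 290 + 81\right) + 6266} = \frac{1}{563 + 6266} = \frac{1}{6829}$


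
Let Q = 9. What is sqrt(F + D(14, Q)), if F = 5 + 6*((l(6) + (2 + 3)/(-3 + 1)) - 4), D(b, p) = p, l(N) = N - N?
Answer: 5*I ≈ 5.0*I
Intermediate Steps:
l(N) = 0
F = -34 (F = 5 + 6*((0 + (2 + 3)/(-3 + 1)) - 4) = 5 + 6*((0 + 5/(-2)) - 4) = 5 + 6*((0 + 5*(-1/2)) - 4) = 5 + 6*((0 - 5/2) - 4) = 5 + 6*(-5/2 - 4) = 5 + 6*(-13/2) = 5 - 39 = -34)
sqrt(F + D(14, Q)) = sqrt(-34 + 9) = sqrt(-25) = 5*I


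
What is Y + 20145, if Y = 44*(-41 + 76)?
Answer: 21685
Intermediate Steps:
Y = 1540 (Y = 44*35 = 1540)
Y + 20145 = 1540 + 20145 = 21685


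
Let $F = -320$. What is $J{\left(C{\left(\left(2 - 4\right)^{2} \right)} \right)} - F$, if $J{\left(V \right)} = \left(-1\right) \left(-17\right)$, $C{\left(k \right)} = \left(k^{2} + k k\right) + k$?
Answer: $337$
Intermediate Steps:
$C{\left(k \right)} = k + 2 k^{2}$ ($C{\left(k \right)} = \left(k^{2} + k^{2}\right) + k = 2 k^{2} + k = k + 2 k^{2}$)
$J{\left(V \right)} = 17$
$J{\left(C{\left(\left(2 - 4\right)^{2} \right)} \right)} - F = 17 - -320 = 17 + 320 = 337$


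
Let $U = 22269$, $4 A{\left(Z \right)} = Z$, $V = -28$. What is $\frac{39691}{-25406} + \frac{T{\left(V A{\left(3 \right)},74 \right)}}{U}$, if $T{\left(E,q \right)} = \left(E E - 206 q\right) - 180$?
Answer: $- \frac{1264536977}{565766214} \approx -2.2351$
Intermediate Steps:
$A{\left(Z \right)} = \frac{Z}{4}$
$T{\left(E,q \right)} = -180 + E^{2} - 206 q$ ($T{\left(E,q \right)} = \left(E^{2} - 206 q\right) - 180 = -180 + E^{2} - 206 q$)
$\frac{39691}{-25406} + \frac{T{\left(V A{\left(3 \right)},74 \right)}}{U} = \frac{39691}{-25406} + \frac{-180 + \left(- 28 \cdot \frac{1}{4} \cdot 3\right)^{2} - 15244}{22269} = 39691 \left(- \frac{1}{25406}\right) + \left(-180 + \left(\left(-28\right) \frac{3}{4}\right)^{2} - 15244\right) \frac{1}{22269} = - \frac{39691}{25406} + \left(-180 + \left(-21\right)^{2} - 15244\right) \frac{1}{22269} = - \frac{39691}{25406} + \left(-180 + 441 - 15244\right) \frac{1}{22269} = - \frac{39691}{25406} - \frac{14983}{22269} = - \frac{1264536977}{565766214}$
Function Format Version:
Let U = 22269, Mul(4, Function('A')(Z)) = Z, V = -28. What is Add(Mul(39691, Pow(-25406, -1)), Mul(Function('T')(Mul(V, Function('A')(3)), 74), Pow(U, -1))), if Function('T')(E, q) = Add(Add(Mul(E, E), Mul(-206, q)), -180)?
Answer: Rational(-1264536977, 565766214) ≈ -2.2351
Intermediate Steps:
Function('A')(Z) = Mul(Rational(1, 4), Z)
Function('T')(E, q) = Add(-180, Pow(E, 2), Mul(-206, q)) (Function('T')(E, q) = Add(Add(Pow(E, 2), Mul(-206, q)), -180) = Add(-180, Pow(E, 2), Mul(-206, q)))
Add(Mul(39691, Pow(-25406, -1)), Mul(Function('T')(Mul(V, Function('A')(3)), 74), Pow(U, -1))) = Add(Mul(39691, Pow(-25406, -1)), Mul(Add(-180, Pow(Mul(-28, Mul(Rational(1, 4), 3)), 2), Mul(-206, 74)), Pow(22269, -1))) = Add(Mul(39691, Rational(-1, 25406)), Mul(Add(-180, Pow(Mul(-28, Rational(3, 4)), 2), -15244), Rational(1, 22269))) = Add(Rational(-39691, 25406), Mul(Add(-180, Pow(-21, 2), -15244), Rational(1, 22269))) = Add(Rational(-39691, 25406), Mul(Add(-180, 441, -15244), Rational(1, 22269))) = Add(Rational(-39691, 25406), Mul(-14983, Rational(1, 22269))) = Add(Rational(-39691, 25406), Rational(-14983, 22269)) = Rational(-1264536977, 565766214)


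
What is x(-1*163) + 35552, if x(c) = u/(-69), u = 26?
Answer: 2453062/69 ≈ 35552.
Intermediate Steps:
x(c) = -26/69 (x(c) = 26/(-69) = 26*(-1/69) = -26/69)
x(-1*163) + 35552 = -26/69 + 35552 = 2453062/69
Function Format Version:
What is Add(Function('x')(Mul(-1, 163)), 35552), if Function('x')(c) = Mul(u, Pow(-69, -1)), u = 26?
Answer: Rational(2453062, 69) ≈ 35552.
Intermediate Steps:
Function('x')(c) = Rational(-26, 69) (Function('x')(c) = Mul(26, Pow(-69, -1)) = Mul(26, Rational(-1, 69)) = Rational(-26, 69))
Add(Function('x')(Mul(-1, 163)), 35552) = Add(Rational(-26, 69), 35552) = Rational(2453062, 69)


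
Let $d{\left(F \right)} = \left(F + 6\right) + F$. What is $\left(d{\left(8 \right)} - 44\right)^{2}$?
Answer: $484$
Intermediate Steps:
$d{\left(F \right)} = 6 + 2 F$ ($d{\left(F \right)} = \left(6 + F\right) + F = 6 + 2 F$)
$\left(d{\left(8 \right)} - 44\right)^{2} = \left(\left(6 + 2 \cdot 8\right) - 44\right)^{2} = \left(\left(6 + 16\right) - 44\right)^{2} = \left(22 - 44\right)^{2} = \left(-22\right)^{2} = 484$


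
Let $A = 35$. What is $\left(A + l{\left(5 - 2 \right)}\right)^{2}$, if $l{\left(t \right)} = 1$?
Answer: $1296$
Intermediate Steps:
$\left(A + l{\left(5 - 2 \right)}\right)^{2} = \left(35 + 1\right)^{2} = 36^{2} = 1296$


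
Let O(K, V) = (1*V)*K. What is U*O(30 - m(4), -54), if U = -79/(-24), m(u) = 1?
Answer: -20619/4 ≈ -5154.8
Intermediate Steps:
O(K, V) = K*V (O(K, V) = V*K = K*V)
U = 79/24 (U = -79*(-1/24) = 79/24 ≈ 3.2917)
U*O(30 - m(4), -54) = 79*((30 - 1*1)*(-54))/24 = 79*((30 - 1)*(-54))/24 = 79*(29*(-54))/24 = (79/24)*(-1566) = -20619/4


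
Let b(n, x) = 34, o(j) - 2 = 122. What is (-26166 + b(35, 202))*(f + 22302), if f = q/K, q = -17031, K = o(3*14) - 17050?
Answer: -234877329718/403 ≈ -5.8282e+8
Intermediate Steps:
o(j) = 124 (o(j) = 2 + 122 = 124)
K = -16926 (K = 124 - 17050 = -16926)
f = 811/806 (f = -17031/(-16926) = -17031*(-1/16926) = 811/806 ≈ 1.0062)
(-26166 + b(35, 202))*(f + 22302) = (-26166 + 34)*(811/806 + 22302) = -26132*17976223/806 = -234877329718/403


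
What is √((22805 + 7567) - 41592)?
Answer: 2*I*√2805 ≈ 105.92*I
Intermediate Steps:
√((22805 + 7567) - 41592) = √(30372 - 41592) = √(-11220) = 2*I*√2805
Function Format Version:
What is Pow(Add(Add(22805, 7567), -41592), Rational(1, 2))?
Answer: Mul(2, I, Pow(2805, Rational(1, 2))) ≈ Mul(105.92, I)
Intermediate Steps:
Pow(Add(Add(22805, 7567), -41592), Rational(1, 2)) = Pow(Add(30372, -41592), Rational(1, 2)) = Pow(-11220, Rational(1, 2)) = Mul(2, I, Pow(2805, Rational(1, 2)))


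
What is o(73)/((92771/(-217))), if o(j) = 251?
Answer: -7781/13253 ≈ -0.58711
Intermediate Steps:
o(73)/((92771/(-217))) = 251/((92771/(-217))) = 251/((92771*(-1/217))) = 251/(-13253/31) = 251*(-31/13253) = -7781/13253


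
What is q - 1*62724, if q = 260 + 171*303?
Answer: -10651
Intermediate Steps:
q = 52073 (q = 260 + 51813 = 52073)
q - 1*62724 = 52073 - 1*62724 = 52073 - 62724 = -10651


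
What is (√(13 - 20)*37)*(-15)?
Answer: -555*I*√7 ≈ -1468.4*I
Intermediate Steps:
(√(13 - 20)*37)*(-15) = (√(-7)*37)*(-15) = ((I*√7)*37)*(-15) = (37*I*√7)*(-15) = -555*I*√7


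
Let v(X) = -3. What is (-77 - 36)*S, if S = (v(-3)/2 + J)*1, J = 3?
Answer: -339/2 ≈ -169.50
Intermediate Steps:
S = 3/2 (S = (-3/2 + 3)*1 = (3/2)*1 = 3/2 ≈ 1.5000)
(-77 - 36)*S = (-77 - 36)*(3/2) = -113*3/2 = -339/2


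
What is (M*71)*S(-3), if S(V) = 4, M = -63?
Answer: -17892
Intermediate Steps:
(M*71)*S(-3) = -63*71*4 = -4473*4 = -17892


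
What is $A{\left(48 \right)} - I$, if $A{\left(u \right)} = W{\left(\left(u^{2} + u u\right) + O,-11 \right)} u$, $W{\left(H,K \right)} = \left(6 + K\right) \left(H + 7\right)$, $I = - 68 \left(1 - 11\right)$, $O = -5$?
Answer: $-1107080$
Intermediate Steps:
$I = 680$ ($I = \left(-68\right) \left(-10\right) = 680$)
$W{\left(H,K \right)} = \left(6 + K\right) \left(7 + H\right)$
$A{\left(u \right)} = u \left(-10 - 10 u^{2}\right)$ ($A{\left(u \right)} = \left(42 + 6 \left(\left(u^{2} + u u\right) - 5\right) + 7 \left(-11\right) + \left(\left(u^{2} + u u\right) - 5\right) \left(-11\right)\right) u = \left(42 + 6 \left(\left(u^{2} + u^{2}\right) - 5\right) - 77 + \left(\left(u^{2} + u^{2}\right) - 5\right) \left(-11\right)\right) u = \left(42 + 6 \left(2 u^{2} - 5\right) - 77 + \left(2 u^{2} - 5\right) \left(-11\right)\right) u = \left(42 + 6 \left(-5 + 2 u^{2}\right) - 77 + \left(-5 + 2 u^{2}\right) \left(-11\right)\right) u = \left(42 + \left(-30 + 12 u^{2}\right) - 77 - \left(-55 + 22 u^{2}\right)\right) u = \left(-10 - 10 u^{2}\right) u = u \left(-10 - 10 u^{2}\right)$)
$A{\left(48 \right)} - I = 10 \cdot 48 \left(-1 - 48^{2}\right) - 680 = 10 \cdot 48 \left(-1 - 2304\right) - 680 = 10 \cdot 48 \left(-2305\right) - 680 = -1106400 - 680 = -1107080$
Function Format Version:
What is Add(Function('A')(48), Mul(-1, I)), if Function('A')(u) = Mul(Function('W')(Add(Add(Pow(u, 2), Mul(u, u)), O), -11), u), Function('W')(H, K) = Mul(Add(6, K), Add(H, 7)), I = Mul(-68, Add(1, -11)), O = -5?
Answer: -1107080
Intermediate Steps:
I = 680 (I = Mul(-68, -10) = 680)
Function('W')(H, K) = Mul(Add(6, K), Add(7, H))
Function('A')(u) = Mul(u, Add(-10, Mul(-10, Pow(u, 2)))) (Function('A')(u) = Mul(Add(42, Mul(6, Add(Add(Pow(u, 2), Mul(u, u)), -5)), Mul(7, -11), Mul(Add(Add(Pow(u, 2), Mul(u, u)), -5), -11)), u) = Mul(Add(42, Mul(6, Add(Add(Pow(u, 2), Pow(u, 2)), -5)), -77, Mul(Add(Add(Pow(u, 2), Pow(u, 2)), -5), -11)), u) = Mul(Add(42, Mul(6, Add(Mul(2, Pow(u, 2)), -5)), -77, Mul(Add(Mul(2, Pow(u, 2)), -5), -11)), u) = Mul(Add(42, Mul(6, Add(-5, Mul(2, Pow(u, 2)))), -77, Mul(Add(-5, Mul(2, Pow(u, 2))), -11)), u) = Mul(Add(42, Add(-30, Mul(12, Pow(u, 2))), -77, Add(55, Mul(-22, Pow(u, 2)))), u) = Mul(Add(-10, Mul(-10, Pow(u, 2))), u) = Mul(u, Add(-10, Mul(-10, Pow(u, 2)))))
Add(Function('A')(48), Mul(-1, I)) = Add(Mul(10, 48, Add(-1, Mul(-1, Pow(48, 2)))), Mul(-1, 680)) = Add(Mul(10, 48, Add(-1, Mul(-1, 2304))), -680) = Add(Mul(10, 48, Add(-1, -2304)), -680) = Add(Mul(10, 48, -2305), -680) = Add(-1106400, -680) = -1107080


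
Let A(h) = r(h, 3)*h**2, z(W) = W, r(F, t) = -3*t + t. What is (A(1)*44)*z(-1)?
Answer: 264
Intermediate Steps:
r(F, t) = -2*t
A(h) = -6*h**2 (A(h) = (-2*3)*h**2 = -6*h**2)
(A(1)*44)*z(-1) = (-6*1**2*44)*(-1) = (-6*1*44)*(-1) = -6*44*(-1) = -264*(-1) = 264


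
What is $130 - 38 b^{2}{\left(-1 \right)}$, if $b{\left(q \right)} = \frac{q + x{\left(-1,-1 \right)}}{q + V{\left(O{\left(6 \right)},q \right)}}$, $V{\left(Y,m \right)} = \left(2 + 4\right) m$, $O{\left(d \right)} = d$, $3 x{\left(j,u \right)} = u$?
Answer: $\frac{56722}{441} \approx 128.62$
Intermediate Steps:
$x{\left(j,u \right)} = \frac{u}{3}$
$V{\left(Y,m \right)} = 6 m$
$b{\left(q \right)} = \frac{- \frac{1}{3} + q}{7 q}$ ($b{\left(q \right)} = \frac{q + \frac{1}{3} \left(-1\right)}{q + 6 q} = \frac{q - \frac{1}{3}}{7 q} = \left(- \frac{1}{3} + q\right) \frac{1}{7 q} = \frac{- \frac{1}{3} + q}{7 q}$)
$130 - 38 b^{2}{\left(-1 \right)} = 130 - 38 \left(\frac{-1 + 3 \left(-1\right)}{21 \left(-1\right)}\right)^{2} = 130 - 38 \left(\frac{1}{21} \left(-1\right) \left(-1 - 3\right)\right)^{2} = 130 - 38 \left(\frac{1}{21} \left(-1\right) \left(-4\right)\right)^{2} = 130 - 38 \left(\frac{4}{21}\right)^{2} = 130 - \frac{608}{441} = \frac{56722}{441}$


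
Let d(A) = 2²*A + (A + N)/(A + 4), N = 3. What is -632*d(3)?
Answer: -56880/7 ≈ -8125.7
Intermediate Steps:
d(A) = 4*A + (3 + A)/(4 + A) (d(A) = 2²*A + (A + 3)/(A + 4) = 4*A + (3 + A)/(4 + A))
-632*d(3) = -632*(3 + 4*3² + 17*3)/(4 + 3) = -632*(3 + 4*9 + 51)/7 = -632*(3 + 36 + 51)/7 = -632*90/7 = -56880/7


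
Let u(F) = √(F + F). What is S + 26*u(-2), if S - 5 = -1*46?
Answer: -41 + 52*I ≈ -41.0 + 52.0*I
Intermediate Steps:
S = -41 (S = 5 - 1*46 = 5 - 46 = -41)
u(F) = √2*√F (u(F) = √(2*F) = √2*√F)
S + 26*u(-2) = -41 + 26*(√2*√(-2)) = -41 + 26*(√2*(I*√2)) = -41 + 26*(2*I) = -41 + 52*I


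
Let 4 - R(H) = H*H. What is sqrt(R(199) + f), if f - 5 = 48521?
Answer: sqrt(8929) ≈ 94.493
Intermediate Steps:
R(H) = 4 - H**2 (R(H) = 4 - H*H = 4 - H**2)
f = 48526 (f = 5 + 48521 = 48526)
sqrt(R(199) + f) = sqrt((4 - 1*199**2) + 48526) = sqrt((4 - 1*39601) + 48526) = sqrt((4 - 39601) + 48526) = sqrt(-39597 + 48526) = sqrt(8929)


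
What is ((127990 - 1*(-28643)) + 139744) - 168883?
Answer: 127494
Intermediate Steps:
((127990 - 1*(-28643)) + 139744) - 168883 = ((127990 + 28643) + 139744) - 168883 = (156633 + 139744) - 168883 = 296377 - 168883 = 127494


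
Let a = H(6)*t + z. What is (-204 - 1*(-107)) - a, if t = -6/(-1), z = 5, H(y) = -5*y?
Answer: 78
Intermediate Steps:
t = 6 (t = -6*(-1) = 6)
a = -175 (a = -5*6*6 + 5 = -30*6 + 5 = -180 + 5 = -175)
(-204 - 1*(-107)) - a = (-204 - 1*(-107)) - 1*(-175) = (-204 + 107) + 175 = -97 + 175 = 78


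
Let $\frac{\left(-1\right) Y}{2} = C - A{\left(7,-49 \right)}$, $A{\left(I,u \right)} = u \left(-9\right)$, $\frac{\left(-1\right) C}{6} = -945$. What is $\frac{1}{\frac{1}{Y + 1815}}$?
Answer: $-8643$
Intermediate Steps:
$C = 5670$ ($C = \left(-6\right) \left(-945\right) = 5670$)
$A{\left(I,u \right)} = - 9 u$
$Y = -10458$ ($Y = - 2 \left(5670 - \left(-9\right) \left(-49\right)\right) = - 2 \left(5670 - 441\right) = \left(-2\right) 5229 = -10458$)
$\frac{1}{\frac{1}{Y + 1815}} = \frac{1}{\frac{1}{-10458 + 1815}} = \frac{1}{\frac{1}{-8643}} = \frac{1}{- \frac{1}{8643}} = -8643$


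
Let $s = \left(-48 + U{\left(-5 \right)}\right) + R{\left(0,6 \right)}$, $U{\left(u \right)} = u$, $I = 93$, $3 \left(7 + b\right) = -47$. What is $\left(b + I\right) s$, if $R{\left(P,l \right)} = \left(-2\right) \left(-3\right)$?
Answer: $- \frac{9917}{3} \approx -3305.7$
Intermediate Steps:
$b = - \frac{68}{3}$ ($b = -7 + \frac{1}{3} \left(-47\right) = -7 - \frac{47}{3} = - \frac{68}{3} \approx -22.667$)
$R{\left(P,l \right)} = 6$
$s = -47$ ($s = \left(-48 - 5\right) + 6 = -53 + 6 = -47$)
$\left(b + I\right) s = \left(- \frac{68}{3} + 93\right) \left(-47\right) = \frac{211}{3} \left(-47\right) = - \frac{9917}{3}$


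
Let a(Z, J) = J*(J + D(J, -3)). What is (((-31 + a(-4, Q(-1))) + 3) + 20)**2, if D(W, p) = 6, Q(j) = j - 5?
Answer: 64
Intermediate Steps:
Q(j) = -5 + j
a(Z, J) = J*(6 + J) (a(Z, J) = J*(J + 6) = J*(6 + J))
(((-31 + a(-4, Q(-1))) + 3) + 20)**2 = (((-31 + (-5 - 1)*(6 + (-5 - 1))) + 3) + 20)**2 = (((-31 - 6*(6 - 6)) + 3) + 20)**2 = (((-31 - 6*0) + 3) + 20)**2 = (((-31 + 0) + 3) + 20)**2 = ((-31 + 3) + 20)**2 = (-28 + 20)**2 = (-8)**2 = 64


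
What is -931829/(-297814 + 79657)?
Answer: 931829/218157 ≈ 4.2714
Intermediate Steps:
-931829/(-297814 + 79657) = -931829/(-218157) = -931829*(-1/218157) = 931829/218157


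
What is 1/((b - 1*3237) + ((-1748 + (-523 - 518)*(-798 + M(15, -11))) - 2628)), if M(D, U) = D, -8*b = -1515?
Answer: 8/6461435 ≈ 1.2381e-6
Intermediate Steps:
b = 1515/8 (b = -1/8*(-1515) = 1515/8 ≈ 189.38)
1/((b - 1*3237) + ((-1748 + (-523 - 518)*(-798 + M(15, -11))) - 2628)) = 1/((1515/8 - 1*3237) + ((-1748 + (-523 - 518)*(-798 + 15)) - 2628)) = 1/((1515/8 - 3237) + ((-1748 - 1041*(-783)) - 2628)) = 1/(-24381/8 + ((-1748 + 815103) - 2628)) = 1/(-24381/8 + (813355 - 2628)) = 1/(-24381/8 + 810727) = 1/(6461435/8) = 8/6461435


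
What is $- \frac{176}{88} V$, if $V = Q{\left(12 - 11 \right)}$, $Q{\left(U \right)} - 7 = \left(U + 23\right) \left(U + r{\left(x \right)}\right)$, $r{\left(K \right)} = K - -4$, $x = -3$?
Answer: $-110$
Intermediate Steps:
$r{\left(K \right)} = 4 + K$ ($r{\left(K \right)} = K + 4 = 4 + K$)
$Q{\left(U \right)} = 7 + \left(1 + U\right) \left(23 + U\right)$ ($Q{\left(U \right)} = 7 + \left(U + 23\right) \left(U + \left(4 - 3\right)\right) = 7 + \left(23 + U\right) \left(U + 1\right) = 7 + \left(23 + U\right) \left(1 + U\right) = 7 + \left(1 + U\right) \left(23 + U\right)$)
$V = 55$ ($V = 30 + \left(12 - 11\right)^{2} + 24 \left(12 - 11\right) = 30 + 1^{2} + 24 \cdot 1 = 30 + 1 + 24 = 55$)
$- \frac{176}{88} V = - \frac{176}{88} \cdot 55 = \left(-176\right) \frac{1}{88} \cdot 55 = \left(-2\right) 55 = -110$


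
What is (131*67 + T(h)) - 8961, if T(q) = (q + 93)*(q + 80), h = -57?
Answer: 644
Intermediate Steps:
T(q) = (80 + q)*(93 + q) (T(q) = (93 + q)*(80 + q) = (80 + q)*(93 + q))
(131*67 + T(h)) - 8961 = (131*67 + (7440 + (-57)**2 + 173*(-57))) - 8961 = (8777 + (7440 + 3249 - 9861)) - 8961 = (8777 + 828) - 8961 = 9605 - 8961 = 644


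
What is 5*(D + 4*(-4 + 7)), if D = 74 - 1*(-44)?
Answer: 650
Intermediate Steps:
D = 118 (D = 74 + 44 = 118)
5*(D + 4*(-4 + 7)) = 5*(118 + 4*(-4 + 7)) = 5*(118 + 4*3) = 5*(118 + 12) = 5*130 = 650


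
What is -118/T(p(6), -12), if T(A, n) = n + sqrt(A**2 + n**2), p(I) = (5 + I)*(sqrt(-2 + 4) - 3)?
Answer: 118/(12 - sqrt(144 + (33 - 11*sqrt(2))**2)) ≈ -12.864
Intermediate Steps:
p(I) = (-3 + sqrt(2))*(5 + I) (p(I) = (5 + I)*(sqrt(2) - 3) = (5 + I)*(-3 + sqrt(2)) = (-3 + sqrt(2))*(5 + I))
-118/T(p(6), -12) = -118/(-12 + sqrt((-15 - 3*6 + 5*sqrt(2) + 6*sqrt(2))**2 + (-12)**2)) = -118/(-12 + sqrt((-15 - 18 + 5*sqrt(2) + 6*sqrt(2))**2 + 144)) = -118/(-12 + sqrt((-33 + 11*sqrt(2))**2 + 144)) = -118/(-12 + sqrt(144 + (-33 + 11*sqrt(2))**2))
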